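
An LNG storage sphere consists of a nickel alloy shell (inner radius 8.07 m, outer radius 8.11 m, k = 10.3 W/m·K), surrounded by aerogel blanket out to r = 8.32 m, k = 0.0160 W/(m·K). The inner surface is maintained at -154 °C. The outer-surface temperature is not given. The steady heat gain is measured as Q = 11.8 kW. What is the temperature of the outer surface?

T_out = 28.7 °C

Sum the resistances:
  R_nickel alloy = (1/8.07 − 1/8.11)/(4πk) = 6.112×10^-4/(4π·10.3) = 4.722×10^-6 K/W
  R_aerogel blanket = (1/8.11 − 1/8.32)/(4πk) = 0.003112/(4π·0.0160) = 0.01548 K/W
ΣR = 0.01548 K/W
ΔT = Q·ΣR = 11800 × 0.01548 = 182.7 K
Heat flows inward, so T_out = T_in + ΔT = -154 + 182.7 = 28.7 °C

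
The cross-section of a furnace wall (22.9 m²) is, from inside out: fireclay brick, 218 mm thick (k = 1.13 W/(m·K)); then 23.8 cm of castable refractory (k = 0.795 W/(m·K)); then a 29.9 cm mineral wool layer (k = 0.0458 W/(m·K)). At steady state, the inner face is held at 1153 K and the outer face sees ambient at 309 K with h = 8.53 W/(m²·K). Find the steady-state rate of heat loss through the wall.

Resistance network (inner→outer):
  R_fireclay brick = L/(kA) = 0.218/(1.13·22.9) = 0.008424 K/W
  R_castable refractory = L/(kA) = 0.238/(0.795·22.9) = 0.01307 K/W
  R_mineral wool = L/(kA) = 0.299/(0.0458·22.9) = 0.2851 K/W
  R_conv,out = 1/(hA) = 1/(8.53·22.9) = 0.005119 K/W
ΣR = 0.008424 + 0.01307 + 0.2851 + 0.005119 = 0.3117 K/W
Q = ΔT/ΣR = (1153 K − 309 K)/0.3117 = 2710 W

Q = 2.71 kW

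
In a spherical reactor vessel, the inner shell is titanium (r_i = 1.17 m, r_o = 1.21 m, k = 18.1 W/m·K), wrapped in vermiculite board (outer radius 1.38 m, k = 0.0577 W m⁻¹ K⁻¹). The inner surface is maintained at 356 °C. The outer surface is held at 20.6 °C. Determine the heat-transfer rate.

Resistance network (inner→outer):
  R_titanium = (1/1.17 − 1/1.21)/(4πk) = 0.02825/(4π·18.1) = 1.242×10^-4 K/W
  R_vermiculite board = (1/1.21 − 1/1.38)/(4πk) = 0.1018/(4π·0.0577) = 0.1404 K/W
ΣR = 1.242×10^-4 + 0.1404 = 0.1405 K/W
Q = ΔT/ΣR = (356 °C − 20.6 °C)/0.1405 = 2390 W

Q = 2390 W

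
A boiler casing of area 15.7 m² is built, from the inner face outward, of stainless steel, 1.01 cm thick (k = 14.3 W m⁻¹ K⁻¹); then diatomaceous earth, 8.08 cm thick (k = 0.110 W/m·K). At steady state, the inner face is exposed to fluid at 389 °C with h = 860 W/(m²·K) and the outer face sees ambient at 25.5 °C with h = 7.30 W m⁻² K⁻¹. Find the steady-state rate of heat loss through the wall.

Treat each layer as a resistance in series:
  R_conv,in = 1/(hA) = 1/(860·15.7) = 7.406×10^-5 K/W
  R_stainless steel = L/(kA) = 0.0101/(14.3·15.7) = 4.499×10^-5 K/W
  R_diatomaceous earth = L/(kA) = 0.0808/(0.110·15.7) = 0.04679 K/W
  R_conv,out = 1/(hA) = 1/(7.30·15.7) = 0.008725 K/W
ΣR = 7.406×10^-5 + 4.499×10^-5 + 0.04679 + 0.008725 = 0.05563 K/W
Q = ΔT/ΣR = (389 °C − 25.5 °C)/0.05563 = 6530 W

Q = 6.53 kW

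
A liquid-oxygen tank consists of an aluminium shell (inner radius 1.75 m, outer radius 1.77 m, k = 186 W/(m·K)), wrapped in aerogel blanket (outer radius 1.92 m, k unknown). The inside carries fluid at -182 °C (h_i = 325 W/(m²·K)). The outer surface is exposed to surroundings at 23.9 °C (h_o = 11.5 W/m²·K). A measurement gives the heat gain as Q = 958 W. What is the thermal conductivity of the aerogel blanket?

ΣR = ΔT/Q = |-182 − 23.9|/958 = 0.2149 K/W
Known resistances:
  R_conv,in = 1/(4πr²h) = 1/(4π·1.75²·325) = 7.995×10^-5 K/W
  R_aluminium = (1/1.75 − 1/1.77)/(4πk) = 0.006457/(4π·186) = 2.762×10^-6 K/W
  R_conv,out = 1/(4πr²h) = 1/(4π·1.92²·11.5) = 0.001877 K/W
R_aerogel blanket = ΣR − ΣR_known = 0.2149 − 0.001960 = 0.2129 K/W
(1/r₁−1/r₂)/(4πk) = 0.2129 ⇒ k = 0.04414/(4π·0.2129) = 0.0165 W/m·K

k = 0.0165 W/m·K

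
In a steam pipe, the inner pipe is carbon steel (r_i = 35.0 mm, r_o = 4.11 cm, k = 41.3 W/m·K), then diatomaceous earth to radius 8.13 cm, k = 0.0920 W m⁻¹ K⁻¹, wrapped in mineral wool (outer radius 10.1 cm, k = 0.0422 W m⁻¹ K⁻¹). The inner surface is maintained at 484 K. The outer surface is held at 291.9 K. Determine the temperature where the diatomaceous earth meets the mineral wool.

Treat each layer as a resistance in series:
  R'_carbon steel = ln(0.0411/0.0350)/(2πk) = 0.1607/(2π·41.3) = 6.191×10^-4 m·K/W
  R'_diatomaceous earth = ln(0.0813/0.0411)/(2πk) = 0.6821/(2π·0.0920) = 1.180 m·K/W
  R'_mineral wool = ln(0.101/0.0813)/(2πk) = 0.2170/(2π·0.0422) = 0.8183 m·K/W
ΣR = 6.191×10^-4 + 1.180 + 0.8183 = 1.999 m·K/W
Q' = ΔT/ΣR = (484 K − 291.9 K)/1.999 = 96.10 W/m
From the inner boundary to the diatomaceous earth/mineral wool interface, ΣR_partial = 1.181 m·K/W.
T_interface = T_in − Q'·ΣR_partial = 484 K − (96.10)(1.181) = 370.5 K

T = 370.5 K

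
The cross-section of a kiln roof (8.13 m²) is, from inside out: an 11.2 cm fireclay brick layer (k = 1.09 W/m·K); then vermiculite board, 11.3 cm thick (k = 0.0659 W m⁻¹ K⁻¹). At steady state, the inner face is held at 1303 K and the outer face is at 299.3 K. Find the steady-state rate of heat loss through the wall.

Q = 4.49 kW

Treat each layer as a resistance in series:
  R_fireclay brick = L/(kA) = 0.112/(1.09·8.13) = 0.01264 K/W
  R_vermiculite board = L/(kA) = 0.113/(0.0659·8.13) = 0.2109 K/W
ΣR = 0.01264 + 0.2109 = 0.2235 K/W
Q = ΔT/ΣR = (1303 K − 299.3 K)/0.2235 = 4490 W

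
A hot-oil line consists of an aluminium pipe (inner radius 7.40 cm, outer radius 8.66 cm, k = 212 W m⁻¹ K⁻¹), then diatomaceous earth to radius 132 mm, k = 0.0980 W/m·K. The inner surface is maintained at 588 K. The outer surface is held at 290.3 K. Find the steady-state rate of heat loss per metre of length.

Series thermal resistances, inner to outer:
  R'_aluminium = ln(0.0866/0.0740)/(2πk) = 0.1572/(2π·212) = 1.180×10^-4 m·K/W
  R'_diatomaceous earth = ln(0.132/0.0866)/(2πk) = 0.4215/(2π·0.0980) = 0.6845 m·K/W
ΣR = 1.180×10^-4 + 0.6845 = 0.6846 m·K/W
Q' = ΔT/ΣR = (588 K − 290.3 K)/0.6846 = 435 W/m

Q' = 435 W/m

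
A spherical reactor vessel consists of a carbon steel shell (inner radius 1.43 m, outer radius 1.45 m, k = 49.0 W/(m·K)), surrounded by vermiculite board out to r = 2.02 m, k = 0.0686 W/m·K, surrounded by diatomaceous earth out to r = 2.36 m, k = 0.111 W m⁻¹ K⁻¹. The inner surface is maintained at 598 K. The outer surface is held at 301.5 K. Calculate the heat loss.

Q = 1070 W

Treat each layer as a resistance in series:
  R_carbon steel = (1/1.43 − 1/1.45)/(4πk) = 0.009646/(4π·49.0) = 1.566×10^-5 K/W
  R_vermiculite board = (1/1.45 − 1/2.02)/(4πk) = 0.1946/(4π·0.0686) = 0.2257 K/W
  R_diatomaceous earth = (1/2.02 − 1/2.36)/(4πk) = 0.07132/(4π·0.111) = 0.05113 K/W
ΣR = 1.566×10^-5 + 0.2257 + 0.05113 = 0.2768 K/W
Q = ΔT/ΣR = (598 K − 301.5 K)/0.2768 = 1070 W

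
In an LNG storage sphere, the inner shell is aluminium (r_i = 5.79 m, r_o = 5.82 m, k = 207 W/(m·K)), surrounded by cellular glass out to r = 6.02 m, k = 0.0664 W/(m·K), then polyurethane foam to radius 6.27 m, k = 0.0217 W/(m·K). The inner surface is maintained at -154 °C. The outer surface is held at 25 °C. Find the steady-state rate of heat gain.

Resistance network (inner→outer):
  R_aluminium = (1/5.79 − 1/5.82)/(4πk) = 8.903×10^-4/(4π·207) = 3.422×10^-7 K/W
  R_cellular glass = (1/5.82 − 1/6.02)/(4πk) = 0.005708/(4π·0.0664) = 0.006841 K/W
  R_polyurethane foam = (1/6.02 − 1/6.27)/(4πk) = 0.006623/(4π·0.0217) = 0.02429 K/W
ΣR = 3.422×10^-7 + 0.006841 + 0.02429 = 0.03113 K/W
Q = ΔT/ΣR = (-154 °C − 25 °C)/0.03113 = -5750 W
(Negative Q ⇒ heat flows inward; heat gain = 5750 W.)

Q = 5750 W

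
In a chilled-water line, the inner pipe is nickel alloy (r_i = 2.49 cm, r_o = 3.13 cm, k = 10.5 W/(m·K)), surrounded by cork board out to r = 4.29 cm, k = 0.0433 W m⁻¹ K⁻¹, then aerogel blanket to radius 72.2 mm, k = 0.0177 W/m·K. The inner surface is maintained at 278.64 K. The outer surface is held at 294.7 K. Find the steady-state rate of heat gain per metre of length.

Q' = 2.75 W/m

Treat each layer as a resistance in series:
  R'_nickel alloy = ln(0.0313/0.0249)/(2πk) = 0.2288/(2π·10.5) = 0.003467 m·K/W
  R'_cork board = ln(0.0429/0.0313)/(2πk) = 0.3153/(2π·0.0433) = 1.159 m·K/W
  R'_aerogel blanket = ln(0.0722/0.0429)/(2πk) = 0.5206/(2π·0.0177) = 4.681 m·K/W
ΣR = 0.003467 + 1.159 + 4.681 = 5.843 m·K/W
Q' = ΔT/ΣR = (278.64 K − 294.7 K)/5.843 = -2.75 W/m
(Negative Q' ⇒ heat flows inward; heat gain = 2.75 W/m.)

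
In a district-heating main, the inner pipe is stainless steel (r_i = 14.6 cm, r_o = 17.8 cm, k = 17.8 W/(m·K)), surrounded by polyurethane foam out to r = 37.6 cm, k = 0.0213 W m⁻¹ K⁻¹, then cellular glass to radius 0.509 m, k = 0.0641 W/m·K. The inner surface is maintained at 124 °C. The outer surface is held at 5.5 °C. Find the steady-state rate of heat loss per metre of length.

Resistance network (inner→outer):
  R'_stainless steel = ln(0.178/0.146)/(2πk) = 0.1982/(2π·17.8) = 0.001772 m·K/W
  R'_polyurethane foam = ln(0.376/0.178)/(2πk) = 0.7478/(2π·0.0213) = 5.588 m·K/W
  R'_cellular glass = ln(0.509/0.376)/(2πk) = 0.3029/(2π·0.0641) = 0.7520 m·K/W
ΣR = 0.001772 + 5.588 + 0.7520 = 6.342 m·K/W
Q' = ΔT/ΣR = (124 °C − 5.5 °C)/6.342 = 18.7 W/m

Q' = 18.7 W/m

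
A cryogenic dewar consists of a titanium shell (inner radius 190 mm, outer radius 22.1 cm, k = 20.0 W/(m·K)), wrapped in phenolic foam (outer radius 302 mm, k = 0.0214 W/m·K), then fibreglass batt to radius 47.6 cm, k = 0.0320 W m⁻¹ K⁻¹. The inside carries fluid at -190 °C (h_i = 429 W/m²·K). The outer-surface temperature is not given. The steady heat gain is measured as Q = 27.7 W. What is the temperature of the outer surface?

Sum the resistances:
  R_conv,in = 1/(4πr²h) = 1/(4π·0.190²·429) = 0.005138 K/W
  R_titanium = (1/0.190 − 1/0.221)/(4πk) = 0.7383/(4π·20.0) = 0.002937 K/W
  R_phenolic foam = (1/0.221 − 1/0.302)/(4πk) = 1.214/(4π·0.0214) = 4.513 K/W
  R_fibreglass batt = (1/0.302 − 1/0.476)/(4πk) = 1.210/(4π·0.0320) = 3.010 K/W
ΣR = 7.531 K/W
ΔT = Q·ΣR = 27.7 × 7.531 = 208.6 K
Heat flows inward, so T_out = T_in + ΔT = -190 + 208.6 = 18.6 °C

T_out = 18.6 °C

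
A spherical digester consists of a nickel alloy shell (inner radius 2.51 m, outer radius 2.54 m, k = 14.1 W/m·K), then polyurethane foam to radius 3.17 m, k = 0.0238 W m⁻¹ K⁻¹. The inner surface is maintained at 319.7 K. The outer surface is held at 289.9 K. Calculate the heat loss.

Resistance network (inner→outer):
  R_nickel alloy = (1/2.51 − 1/2.54)/(4πk) = 0.004706/(4π·14.1) = 2.656×10^-5 K/W
  R_polyurethane foam = (1/2.54 − 1/3.17)/(4πk) = 0.07824/(4π·0.0238) = 0.2616 K/W
ΣR = 2.656×10^-5 + 0.2616 = 0.2616 K/W
Q = ΔT/ΣR = (319.7 K − 289.9 K)/0.2616 = 114 W

Q = 114 W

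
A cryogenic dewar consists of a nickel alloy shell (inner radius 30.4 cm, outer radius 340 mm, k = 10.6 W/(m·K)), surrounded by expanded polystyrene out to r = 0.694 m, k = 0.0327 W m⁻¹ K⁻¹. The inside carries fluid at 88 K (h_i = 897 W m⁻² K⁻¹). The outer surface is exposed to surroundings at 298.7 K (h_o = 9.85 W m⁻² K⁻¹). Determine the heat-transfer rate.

Q = 57.4 W

Treat each layer as a resistance in series:
  R_conv,in = 1/(4πr²h) = 1/(4π·0.304²·897) = 9.600×10^-4 K/W
  R_nickel alloy = (1/0.304 − 1/0.340)/(4πk) = 0.3483/(4π·10.6) = 0.002615 K/W
  R_expanded polystyrene = (1/0.340 − 1/0.694)/(4πk) = 1.500/(4π·0.0327) = 3.651 K/W
  R_conv,out = 1/(4πr²h) = 1/(4π·0.694²·9.85) = 0.01677 K/W
ΣR = 9.600×10^-4 + 0.002615 + 3.651 + 0.01677 = 3.671 K/W
Q = ΔT/ΣR = (88 K − 298.7 K)/3.671 = -57.4 W
(Negative Q ⇒ heat flows inward; heat gain = 57.4 W.)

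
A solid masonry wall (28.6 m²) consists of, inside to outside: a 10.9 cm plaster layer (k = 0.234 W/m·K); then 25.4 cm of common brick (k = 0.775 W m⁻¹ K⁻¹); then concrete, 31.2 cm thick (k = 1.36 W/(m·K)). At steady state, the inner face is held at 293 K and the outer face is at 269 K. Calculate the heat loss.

Treat each layer as a resistance in series:
  R_plaster = L/(kA) = 0.109/(0.234·28.6) = 0.01629 K/W
  R_common brick = L/(kA) = 0.254/(0.775·28.6) = 0.01146 K/W
  R_concrete = L/(kA) = 0.312/(1.36·28.6) = 0.008021 K/W
ΣR = 0.01629 + 0.01146 + 0.008021 = 0.03577 K/W
Q = ΔT/ΣR = (293 K − 269 K)/0.03577 = 671 W

Q = 671 W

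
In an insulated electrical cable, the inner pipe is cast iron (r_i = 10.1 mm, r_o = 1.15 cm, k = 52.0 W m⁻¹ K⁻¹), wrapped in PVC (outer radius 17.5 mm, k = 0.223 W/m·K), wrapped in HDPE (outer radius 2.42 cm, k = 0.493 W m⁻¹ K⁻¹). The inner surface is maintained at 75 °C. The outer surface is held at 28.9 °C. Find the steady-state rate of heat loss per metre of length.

Series thermal resistances, inner to outer:
  R'_cast iron = ln(0.0115/0.0101)/(2πk) = 0.1298/(2π·52.0) = 3.973×10^-4 m·K/W
  R'_PVC = ln(0.0175/0.0115)/(2πk) = 0.4199/(2π·0.223) = 0.2996 m·K/W
  R'_HDPE = ln(0.0242/0.0175)/(2πk) = 0.3242/(2π·0.493) = 0.1046 m·K/W
ΣR = 3.973×10^-4 + 0.2996 + 0.1046 = 0.4046 m·K/W
Q' = ΔT/ΣR = (75 °C − 28.9 °C)/0.4046 = 114 W/m

Q' = 114 W/m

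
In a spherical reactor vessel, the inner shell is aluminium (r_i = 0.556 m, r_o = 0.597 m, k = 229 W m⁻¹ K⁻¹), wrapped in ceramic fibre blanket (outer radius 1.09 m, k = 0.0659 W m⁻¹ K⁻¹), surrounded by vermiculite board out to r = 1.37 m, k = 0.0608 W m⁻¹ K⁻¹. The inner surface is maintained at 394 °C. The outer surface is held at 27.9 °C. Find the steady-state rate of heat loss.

Q = 316 W

Resistance network (inner→outer):
  R_aluminium = (1/0.556 − 1/0.597)/(4πk) = 0.1235/(4π·229) = 4.292×10^-5 K/W
  R_ceramic fibre blanket = (1/0.597 − 1/1.09)/(4πk) = 0.7576/(4π·0.0659) = 0.9149 K/W
  R_vermiculite board = (1/1.09 − 1/1.37)/(4πk) = 0.1875/(4π·0.0608) = 0.2454 K/W
ΣR = 4.292×10^-5 + 0.9149 + 0.2454 = 1.160 K/W
Q = ΔT/ΣR = (394 °C − 27.9 °C)/1.160 = 316 W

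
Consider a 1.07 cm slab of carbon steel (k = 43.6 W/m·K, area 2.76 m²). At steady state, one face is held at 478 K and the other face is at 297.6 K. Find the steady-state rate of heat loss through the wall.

Q = 2.03×10^6 W

Q = kA·ΔT/L = 43.6 × 2.76 × |478 K − 297.6 K| / 0.0107 = 2.03×10^6 W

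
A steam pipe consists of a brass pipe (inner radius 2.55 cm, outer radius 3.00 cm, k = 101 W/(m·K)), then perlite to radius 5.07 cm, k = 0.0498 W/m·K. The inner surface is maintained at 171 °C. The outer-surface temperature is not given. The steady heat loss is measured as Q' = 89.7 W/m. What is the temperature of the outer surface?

Sum the resistances:
  R'_brass = ln(0.0300/0.0255)/(2πk) = 0.1625/(2π·101) = 2.561×10^-4 m·K/W
  R'_perlite = ln(0.0507/0.0300)/(2πk) = 0.5247/(2π·0.0498) = 1.677 m·K/W
ΣR = 1.677 m·K/W
ΔT = Q'·ΣR = 89.7 × 1.677 = 150.4 K
Heat flows outward, so T_out = T_in − ΔT = 171 − 150.4 = 20.6 °C

T_out = 20.6 °C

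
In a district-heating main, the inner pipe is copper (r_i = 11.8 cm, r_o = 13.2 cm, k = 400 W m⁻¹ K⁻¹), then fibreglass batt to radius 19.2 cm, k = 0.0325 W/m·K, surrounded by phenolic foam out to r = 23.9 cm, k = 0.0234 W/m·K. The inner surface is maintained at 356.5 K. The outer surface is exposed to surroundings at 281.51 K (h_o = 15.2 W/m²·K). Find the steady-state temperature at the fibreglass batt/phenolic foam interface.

T = 315.6 K

Treat each layer as a resistance in series:
  R'_copper = ln(0.132/0.118)/(2πk) = 0.1121/(2π·400) = 4.461×10^-5 m·K/W
  R'_fibreglass batt = ln(0.192/0.132)/(2πk) = 0.3747/(2π·0.0325) = 1.835 m·K/W
  R'_phenolic foam = ln(0.239/0.192)/(2πk) = 0.2190/(2π·0.0234) = 1.489 m·K/W
  R'_conv,out = 1/(2πr h) = 1/(2π·0.239·15.2) = 0.04381 m·K/W
ΣR = 4.461×10^-5 + 1.835 + 1.489 + 0.04381 = 3.368 m·K/W
Q' = ΔT/ΣR = (356.5 K − 281.51 K)/3.368 = 22.27 W/m
From the inner boundary to the fibreglass batt/phenolic foam interface, ΣR_partial = 1.835 m·K/W.
T_interface = T_in − Q'·ΣR_partial = 356.5 K − (22.27)(1.835) = 315.6 K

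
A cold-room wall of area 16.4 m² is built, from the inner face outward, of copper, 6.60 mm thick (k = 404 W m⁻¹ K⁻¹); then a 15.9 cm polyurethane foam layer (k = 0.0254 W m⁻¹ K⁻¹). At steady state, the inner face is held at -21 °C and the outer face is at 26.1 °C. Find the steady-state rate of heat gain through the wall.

Q = 123 W

Series thermal resistances, inner to outer:
  R_copper = L/(kA) = 0.00660/(404·16.4) = 9.961×10^-7 K/W
  R_polyurethane foam = L/(kA) = 0.159/(0.0254·16.4) = 0.3817 K/W
ΣR = 9.961×10^-7 + 0.3817 = 0.3817 K/W
Q = ΔT/ΣR = (-21 °C − 26.1 °C)/0.3817 = -123 W
(Negative Q ⇒ heat flows inward; heat gain = 123 W.)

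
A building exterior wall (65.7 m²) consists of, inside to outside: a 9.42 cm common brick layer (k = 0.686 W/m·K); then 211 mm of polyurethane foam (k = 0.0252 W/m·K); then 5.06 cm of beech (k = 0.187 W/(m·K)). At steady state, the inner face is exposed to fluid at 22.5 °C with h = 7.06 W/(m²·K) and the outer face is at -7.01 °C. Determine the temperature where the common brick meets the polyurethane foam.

T = 21.6 °C

Series thermal resistances, inner to outer:
  R_conv,in = 1/(hA) = 1/(7.06·65.7) = 0.002156 K/W
  R_common brick = L/(kA) = 0.0942/(0.686·65.7) = 0.002090 K/W
  R_polyurethane foam = L/(kA) = 0.211/(0.0252·65.7) = 0.1274 K/W
  R_beech = L/(kA) = 0.0506/(0.187·65.7) = 0.004119 K/W
ΣR = 0.002156 + 0.002090 + 0.1274 + 0.004119 = 0.1358 K/W
Q = ΔT/ΣR = (22.5 °C − -7.01 °C)/0.1358 = 217.3 W
From the inner boundary to the common brick/polyurethane foam interface, ΣR_partial = 0.004246 K/W.
T_interface = T_in − Q·ΣR_partial = 22.5 °C − (217.3)(0.004246) = 21.6 °C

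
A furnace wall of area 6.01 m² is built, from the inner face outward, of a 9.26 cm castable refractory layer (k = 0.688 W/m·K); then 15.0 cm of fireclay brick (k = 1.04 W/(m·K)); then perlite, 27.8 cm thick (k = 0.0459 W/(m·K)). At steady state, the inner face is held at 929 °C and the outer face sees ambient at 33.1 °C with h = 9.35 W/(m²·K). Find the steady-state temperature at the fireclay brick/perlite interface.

Treat each layer as a resistance in series:
  R_castable refractory = L/(kA) = 0.0926/(0.688·6.01) = 0.02239 K/W
  R_fireclay brick = L/(kA) = 0.150/(1.04·6.01) = 0.02400 K/W
  R_perlite = L/(kA) = 0.278/(0.0459·6.01) = 1.008 K/W
  R_conv,out = 1/(hA) = 1/(9.35·6.01) = 0.01780 K/W
ΣR = 0.02239 + 0.02400 + 1.008 + 0.01780 = 1.072 K/W
Q = ΔT/ΣR = (929 °C − 33.1 °C)/1.072 = 835.7 W
From the inner boundary to the fireclay brick/perlite interface, ΣR_partial = 0.04639 K/W.
T_interface = T_in − Q·ΣR_partial = 929 °C − (835.7)(0.04639) = 890 °C

T = 890 °C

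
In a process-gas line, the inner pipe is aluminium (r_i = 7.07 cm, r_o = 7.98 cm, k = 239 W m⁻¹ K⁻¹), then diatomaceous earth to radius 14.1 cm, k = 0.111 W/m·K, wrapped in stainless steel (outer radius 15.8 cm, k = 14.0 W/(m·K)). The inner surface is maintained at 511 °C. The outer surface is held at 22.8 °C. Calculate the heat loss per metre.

Q' = 597 W/m

Series thermal resistances, inner to outer:
  R'_aluminium = ln(0.0798/0.0707)/(2πk) = 0.1211/(2π·239) = 8.063×10^-5 m·K/W
  R'_diatomaceous earth = ln(0.141/0.0798)/(2πk) = 0.5692/(2π·0.111) = 0.8162 m·K/W
  R'_stainless steel = ln(0.158/0.141)/(2πk) = 0.1138/(2π·14.0) = 0.001294 m·K/W
ΣR = 8.063×10^-5 + 0.8162 + 0.001294 = 0.8176 m·K/W
Q' = ΔT/ΣR = (511 °C − 22.8 °C)/0.8176 = 597 W/m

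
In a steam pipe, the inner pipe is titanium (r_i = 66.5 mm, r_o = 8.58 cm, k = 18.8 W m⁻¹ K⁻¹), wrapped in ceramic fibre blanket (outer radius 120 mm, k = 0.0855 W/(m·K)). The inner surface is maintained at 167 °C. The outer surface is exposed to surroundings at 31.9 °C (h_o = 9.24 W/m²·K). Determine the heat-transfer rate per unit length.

Q' = 175 W/m

Resistance network (inner→outer):
  R'_titanium = ln(0.0858/0.0665)/(2πk) = 0.2548/(2π·18.8) = 0.002157 m·K/W
  R'_ceramic fibre blanket = ln(0.120/0.0858)/(2πk) = 0.3355/(2π·0.0855) = 0.6245 m·K/W
  R'_conv,out = 1/(2πr h) = 1/(2π·0.120·9.24) = 0.1435 m·K/W
ΣR = 0.002157 + 0.6245 + 0.1435 = 0.7702 m·K/W
Q' = ΔT/ΣR = (167 °C − 31.9 °C)/0.7702 = 175 W/m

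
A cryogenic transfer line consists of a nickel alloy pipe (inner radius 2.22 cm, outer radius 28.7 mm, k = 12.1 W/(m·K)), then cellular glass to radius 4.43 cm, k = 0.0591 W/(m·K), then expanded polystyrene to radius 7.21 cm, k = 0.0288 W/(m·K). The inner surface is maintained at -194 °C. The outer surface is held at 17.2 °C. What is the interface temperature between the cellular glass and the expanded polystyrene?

T = -130 °C

Series thermal resistances, inner to outer:
  R'_nickel alloy = ln(0.0287/0.0222)/(2πk) = 0.2568/(2π·12.1) = 0.003378 m·K/W
  R'_cellular glass = ln(0.0443/0.0287)/(2πk) = 0.4341/(2π·0.0591) = 1.169 m·K/W
  R'_expanded polystyrene = ln(0.0721/0.0443)/(2πk) = 0.4871/(2π·0.0288) = 2.692 m·K/W
ΣR = 0.003378 + 1.169 + 2.692 = 3.864 m·K/W
Q' = ΔT/ΣR = (-194 °C − 17.2 °C)/3.864 = -54.66 W/m
From the inner boundary to the cellular glass/expanded polystyrene interface, ΣR_partial = 1.172 m·K/W.
T_interface = T_in − Q'·ΣR_partial = -194 °C − (-54.66)(1.172) = -130 °C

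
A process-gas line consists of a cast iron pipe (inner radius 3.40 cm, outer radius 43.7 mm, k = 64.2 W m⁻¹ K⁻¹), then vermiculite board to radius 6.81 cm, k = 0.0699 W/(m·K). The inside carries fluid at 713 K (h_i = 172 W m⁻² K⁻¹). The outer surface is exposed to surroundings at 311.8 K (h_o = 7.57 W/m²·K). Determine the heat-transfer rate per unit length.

Q' = 298 W/m

Resistance network (inner→outer):
  R'_conv,in = 1/(2πr h) = 1/(2π·0.0340·172) = 0.02722 m·K/W
  R'_cast iron = ln(0.0437/0.0340)/(2πk) = 0.2510/(2π·64.2) = 6.222×10^-4 m·K/W
  R'_vermiculite board = ln(0.0681/0.0437)/(2πk) = 0.4436/(2π·0.0699) = 1.010 m·K/W
  R'_conv,out = 1/(2πr h) = 1/(2π·0.0681·7.57) = 0.3087 m·K/W
ΣR = 0.02722 + 6.222×10^-4 + 1.010 + 0.3087 = 1.347 m·K/W
Q' = ΔT/ΣR = (713 K − 311.8 K)/1.347 = 298 W/m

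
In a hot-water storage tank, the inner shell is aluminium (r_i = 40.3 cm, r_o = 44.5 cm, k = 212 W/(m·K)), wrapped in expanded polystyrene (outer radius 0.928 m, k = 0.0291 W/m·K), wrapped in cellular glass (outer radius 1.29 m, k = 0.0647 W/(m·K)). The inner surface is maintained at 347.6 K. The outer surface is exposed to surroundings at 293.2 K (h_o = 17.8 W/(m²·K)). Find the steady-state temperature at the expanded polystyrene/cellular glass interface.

T = 298.9 K

Resistance network (inner→outer):
  R_aluminium = (1/0.403 − 1/0.445)/(4πk) = 0.2342/(4π·212) = 8.791×10^-5 K/W
  R_expanded polystyrene = (1/0.445 − 1/0.928)/(4πk) = 1.170/(4π·0.0291) = 3.198 K/W
  R_cellular glass = (1/0.928 − 1/1.29)/(4πk) = 0.3024/(4π·0.0647) = 0.3719 K/W
  R_conv,out = 1/(4πr²h) = 1/(4π·1.29²·17.8) = 0.002687 K/W
ΣR = 8.791×10^-5 + 3.198 + 0.3719 + 0.002687 = 3.573 K/W
Q = ΔT/ΣR = (347.6 K − 293.2 K)/3.573 = 15.23 W
From the inner boundary to the expanded polystyrene/cellular glass interface, ΣR_partial = 3.198 K/W.
T_interface = T_in − Q·ΣR_partial = 347.6 K − (15.23)(3.198) = 298.9 K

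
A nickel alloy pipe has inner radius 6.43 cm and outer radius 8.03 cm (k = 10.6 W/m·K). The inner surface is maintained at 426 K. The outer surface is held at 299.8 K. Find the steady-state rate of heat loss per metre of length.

Q' = 37800 W/m

Q' = 2πk·ΔT/ln(r₂/r₁) = 2π × 10.6 × 126.2 / ln(0.0803/0.0643) = 37800 W/m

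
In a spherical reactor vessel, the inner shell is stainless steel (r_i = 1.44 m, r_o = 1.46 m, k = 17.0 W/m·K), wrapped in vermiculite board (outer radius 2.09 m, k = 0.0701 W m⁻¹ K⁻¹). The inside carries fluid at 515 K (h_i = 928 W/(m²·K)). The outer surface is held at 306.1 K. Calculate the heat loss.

Q = 891 W

Resistance network (inner→outer):
  R_conv,in = 1/(4πr²h) = 1/(4π·1.44²·928) = 4.135×10^-5 K/W
  R_stainless steel = (1/1.44 − 1/1.46)/(4πk) = 0.009513/(4π·17.0) = 4.453×10^-5 K/W
  R_vermiculite board = (1/1.46 − 1/2.09)/(4πk) = 0.2065/(4π·0.0701) = 0.2344 K/W
ΣR = 4.135×10^-5 + 4.453×10^-5 + 0.2344 = 0.2345 K/W
Q = ΔT/ΣR = (515 K − 306.1 K)/0.2345 = 891 W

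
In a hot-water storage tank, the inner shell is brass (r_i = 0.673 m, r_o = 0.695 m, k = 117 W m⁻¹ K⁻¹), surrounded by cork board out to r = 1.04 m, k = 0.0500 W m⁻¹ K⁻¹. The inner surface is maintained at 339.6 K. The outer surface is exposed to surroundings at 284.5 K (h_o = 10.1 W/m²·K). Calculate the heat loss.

Q = 71.8 W

Series thermal resistances, inner to outer:
  R_brass = (1/0.673 − 1/0.695)/(4πk) = 0.04704/(4π·117) = 3.199×10^-5 K/W
  R_cork board = (1/0.695 − 1/1.04)/(4πk) = 0.4773/(4π·0.0500) = 0.7597 K/W
  R_conv,out = 1/(4πr²h) = 1/(4π·1.04²·10.1) = 0.007285 K/W
ΣR = 3.199×10^-5 + 0.7597 + 0.007285 = 0.7670 K/W
Q = ΔT/ΣR = (339.6 K − 284.5 K)/0.7670 = 71.8 W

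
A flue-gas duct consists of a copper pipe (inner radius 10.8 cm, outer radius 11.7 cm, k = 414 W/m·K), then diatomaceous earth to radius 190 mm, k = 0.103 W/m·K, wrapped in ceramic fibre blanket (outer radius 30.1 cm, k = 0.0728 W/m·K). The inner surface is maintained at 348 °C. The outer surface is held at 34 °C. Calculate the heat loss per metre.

Treat each layer as a resistance in series:
  R'_copper = ln(0.117/0.108)/(2πk) = 0.08004/(2π·414) = 3.077×10^-5 m·K/W
  R'_diatomaceous earth = ln(0.190/0.117)/(2πk) = 0.4849/(2π·0.103) = 0.7492 m·K/W
  R'_ceramic fibre blanket = ln(0.301/0.190)/(2πk) = 0.4601/(2π·0.0728) = 1.006 m·K/W
ΣR = 3.077×10^-5 + 0.7492 + 1.006 = 1.755 m·K/W
Q' = ΔT/ΣR = (348 °C − 34 °C)/1.755 = 179 W/m

Q' = 179 W/m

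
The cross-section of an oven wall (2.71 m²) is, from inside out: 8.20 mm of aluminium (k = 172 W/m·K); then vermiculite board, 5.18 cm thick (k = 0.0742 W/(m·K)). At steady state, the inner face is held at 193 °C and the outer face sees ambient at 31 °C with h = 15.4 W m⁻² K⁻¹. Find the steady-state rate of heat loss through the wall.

Q = 575 W

Resistance network (inner→outer):
  R_aluminium = L/(kA) = 0.00820/(172·2.71) = 1.759×10^-5 K/W
  R_vermiculite board = L/(kA) = 0.0518/(0.0742·2.71) = 0.2576 K/W
  R_conv,out = 1/(hA) = 1/(15.4·2.71) = 0.02396 K/W
ΣR = 1.759×10^-5 + 0.2576 + 0.02396 = 0.2816 K/W
Q = ΔT/ΣR = (193 °C − 31 °C)/0.2816 = 575 W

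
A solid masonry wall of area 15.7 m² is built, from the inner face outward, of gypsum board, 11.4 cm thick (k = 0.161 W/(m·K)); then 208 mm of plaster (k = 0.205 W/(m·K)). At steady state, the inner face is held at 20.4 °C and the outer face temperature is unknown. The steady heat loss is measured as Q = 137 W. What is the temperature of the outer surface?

Sum the resistances:
  R_gypsum board = L/(kA) = 0.114/(0.161·15.7) = 0.04510 K/W
  R_plaster = L/(kA) = 0.208/(0.205·15.7) = 0.06463 K/W
ΣR = 0.1097 K/W
ΔT = Q·ΣR = 137 × 0.1097 = 15.03 K
Heat flows outward, so T_out = T_in − ΔT = 20.4 − 15.03 = 5.37 °C

T_out = 5.37 °C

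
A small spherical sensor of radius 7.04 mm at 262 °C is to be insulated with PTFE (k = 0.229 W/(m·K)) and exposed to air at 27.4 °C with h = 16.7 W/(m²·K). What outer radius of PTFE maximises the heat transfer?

For a sphere, r_cr = 2k_ins/h = 2·0.229/16.7 = 0.0274 m = 2.74 cm

r_cr = 2.74 cm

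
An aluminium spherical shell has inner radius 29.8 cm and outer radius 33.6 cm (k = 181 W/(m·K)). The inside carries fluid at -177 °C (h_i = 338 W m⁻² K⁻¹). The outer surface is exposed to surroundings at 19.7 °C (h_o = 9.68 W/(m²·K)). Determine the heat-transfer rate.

Series thermal resistances, inner to outer:
  R_conv,in = 1/(4πr²h) = 1/(4π·0.298²·338) = 0.002651 K/W
  R_aluminium = (1/0.298 − 1/0.336)/(4πk) = 0.3795/(4π·181) = 1.669×10^-4 K/W
  R_conv,out = 1/(4πr²h) = 1/(4π·0.336²·9.68) = 0.07282 K/W
ΣR = 0.002651 + 1.669×10^-4 + 0.07282 = 0.07564 K/W
Q = ΔT/ΣR = (-177 °C − 19.7 °C)/0.07564 = -2600 W
(Negative Q ⇒ heat flows inward; heat gain = 2600 W.)

Q = 2600 W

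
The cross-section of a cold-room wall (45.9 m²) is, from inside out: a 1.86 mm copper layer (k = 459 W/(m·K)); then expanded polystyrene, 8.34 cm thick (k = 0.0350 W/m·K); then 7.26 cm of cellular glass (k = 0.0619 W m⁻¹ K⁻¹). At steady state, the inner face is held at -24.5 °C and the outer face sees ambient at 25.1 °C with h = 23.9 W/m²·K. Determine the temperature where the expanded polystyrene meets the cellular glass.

Series thermal resistances, inner to outer:
  R_copper = L/(kA) = 0.00186/(459·45.9) = 8.829×10^-8 K/W
  R_expanded polystyrene = L/(kA) = 0.0834/(0.0350·45.9) = 0.05191 K/W
  R_cellular glass = L/(kA) = 0.0726/(0.0619·45.9) = 0.02555 K/W
  R_conv,out = 1/(hA) = 1/(23.9·45.9) = 9.116×10^-4 K/W
ΣR = 8.829×10^-8 + 0.05191 + 0.02555 + 9.116×10^-4 = 0.07837 K/W
Q = ΔT/ΣR = (-24.5 °C − 25.1 °C)/0.07837 = -632.9 W
From the inner boundary to the expanded polystyrene/cellular glass interface, ΣR_partial = 0.05191 K/W.
T_interface = T_in − Q·ΣR_partial = -24.5 °C − (-632.9)(0.05191) = 8.35 °C

T = 8.35 °C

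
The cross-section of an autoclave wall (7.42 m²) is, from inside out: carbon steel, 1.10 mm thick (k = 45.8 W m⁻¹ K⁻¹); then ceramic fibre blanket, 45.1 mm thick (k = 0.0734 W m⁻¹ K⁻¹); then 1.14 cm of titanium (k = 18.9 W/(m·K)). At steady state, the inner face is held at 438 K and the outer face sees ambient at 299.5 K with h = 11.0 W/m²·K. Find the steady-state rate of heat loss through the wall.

Q = 1460 W

Resistance network (inner→outer):
  R_carbon steel = L/(kA) = 0.00110/(45.8·7.42) = 3.237×10^-6 K/W
  R_ceramic fibre blanket = L/(kA) = 0.0451/(0.0734·7.42) = 0.08281 K/W
  R_titanium = L/(kA) = 0.0114/(18.9·7.42) = 8.129×10^-5 K/W
  R_conv,out = 1/(hA) = 1/(11.0·7.42) = 0.01225 K/W
ΣR = 3.237×10^-6 + 0.08281 + 8.129×10^-5 + 0.01225 = 0.09514 K/W
Q = ΔT/ΣR = (438 K − 299.5 K)/0.09514 = 1460 W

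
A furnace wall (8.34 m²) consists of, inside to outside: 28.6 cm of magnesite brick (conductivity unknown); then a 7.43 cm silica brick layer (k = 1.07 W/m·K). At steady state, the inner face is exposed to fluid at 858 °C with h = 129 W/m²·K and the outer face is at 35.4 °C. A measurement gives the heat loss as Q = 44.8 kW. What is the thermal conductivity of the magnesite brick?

ΣR = ΔT/Q = |858 − 35.4|/44800 = 0.01836 K/W
Known resistances:
  R_conv,in = 1/(hA) = 1/(129·8.34) = 9.295×10^-4 K/W
  R_silica brick = L/(kA) = 0.0743/(1.07·8.34) = 0.008326 K/W
R_magnesite brick = ΣR − ΣR_known = 0.01836 − 0.009255 = 0.009105 K/W
L/(kA) = 0.009105 ⇒ k = 0.286/(0.009105·8.34) = 3.77 W/m·K

k = 3.77 W/m·K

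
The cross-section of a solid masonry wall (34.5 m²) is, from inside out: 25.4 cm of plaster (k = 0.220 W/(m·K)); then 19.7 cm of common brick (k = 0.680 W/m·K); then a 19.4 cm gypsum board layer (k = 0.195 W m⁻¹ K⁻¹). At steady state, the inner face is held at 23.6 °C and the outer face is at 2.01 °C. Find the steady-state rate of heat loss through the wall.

Resistance network (inner→outer):
  R_plaster = L/(kA) = 0.254/(0.220·34.5) = 0.03347 K/W
  R_common brick = L/(kA) = 0.197/(0.680·34.5) = 0.008397 K/W
  R_gypsum board = L/(kA) = 0.194/(0.195·34.5) = 0.02884 K/W
ΣR = 0.03347 + 0.008397 + 0.02884 = 0.07071 K/W
Q = ΔT/ΣR = (23.6 °C − 2.01 °C)/0.07071 = 305 W

Q = 305 W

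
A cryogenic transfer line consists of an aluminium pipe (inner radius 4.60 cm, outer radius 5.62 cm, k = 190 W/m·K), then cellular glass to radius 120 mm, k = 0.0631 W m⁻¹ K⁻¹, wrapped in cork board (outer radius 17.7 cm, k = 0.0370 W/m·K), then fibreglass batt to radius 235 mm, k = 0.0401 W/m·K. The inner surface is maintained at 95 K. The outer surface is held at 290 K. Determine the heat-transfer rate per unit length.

Q' = 41.4 W/m

Resistance network (inner→outer):
  R'_aluminium = ln(0.0562/0.0460)/(2πk) = 0.2003/(2π·190) = 1.678×10^-4 m·K/W
  R'_cellular glass = ln(0.120/0.0562)/(2πk) = 0.7586/(2π·0.0631) = 1.913 m·K/W
  R'_cork board = ln(0.177/0.120)/(2πk) = 0.3887/(2π·0.0370) = 1.672 m·K/W
  R'_fibreglass batt = ln(0.235/0.177)/(2πk) = 0.2834/(2π·0.0401) = 1.125 m·K/W
ΣR = 1.678×10^-4 + 1.913 + 1.672 + 1.125 = 4.710 m·K/W
Q' = ΔT/ΣR = (95 K − 290 K)/4.710 = -41.4 W/m
(Negative Q' ⇒ heat flows inward; heat gain = 41.4 W/m.)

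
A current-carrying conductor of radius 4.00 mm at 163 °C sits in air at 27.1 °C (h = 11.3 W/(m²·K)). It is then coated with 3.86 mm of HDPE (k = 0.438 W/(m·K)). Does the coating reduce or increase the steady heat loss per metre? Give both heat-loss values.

increases: 38.6 → 66.7 W/m

Critical radius for a cylinder: r_cr = k/h = 0.0388 m = 3.88 cm.
Outer radius after coating: r₂ = 0.00400 + 0.00386 = 0.00786 m.
Since r₁ < r_cr and r₂ ≤ r_cr, the coating moves toward the maximum at r_cr — heat loss rises.
Bare: R = 1/(2πr₁h) = 3.521 m·K/W; Q = 135.9/3.521 = 38.6 W/m.
Coated: R = R_cond + R_conv = 2.037 m·K/W; Q = 135.9/2.037 = 66.7 W/m.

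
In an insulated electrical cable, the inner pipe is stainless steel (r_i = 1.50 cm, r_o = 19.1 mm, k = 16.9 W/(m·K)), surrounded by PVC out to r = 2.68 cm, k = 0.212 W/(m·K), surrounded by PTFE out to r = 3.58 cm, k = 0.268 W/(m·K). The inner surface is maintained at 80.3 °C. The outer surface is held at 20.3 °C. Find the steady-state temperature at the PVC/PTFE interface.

T = 44.4 °C

Series thermal resistances, inner to outer:
  R'_stainless steel = ln(0.0191/0.0150)/(2πk) = 0.2416/(2π·16.9) = 0.002276 m·K/W
  R'_PVC = ln(0.0268/0.0191)/(2πk) = 0.3387/(2π·0.212) = 0.2543 m·K/W
  R'_PTFE = ln(0.0358/0.0268)/(2πk) = 0.2895/(2π·0.268) = 0.1720 m·K/W
ΣR = 0.002276 + 0.2543 + 0.1720 = 0.4286 m·K/W
Q' = ΔT/ΣR = (80.3 °C − 20.3 °C)/0.4286 = 140.0 W/m
From the inner boundary to the PVC/PTFE interface, ΣR_partial = 0.2566 m·K/W.
T_interface = T_in − Q'·ΣR_partial = 80.3 °C − (140.0)(0.2566) = 44.4 °C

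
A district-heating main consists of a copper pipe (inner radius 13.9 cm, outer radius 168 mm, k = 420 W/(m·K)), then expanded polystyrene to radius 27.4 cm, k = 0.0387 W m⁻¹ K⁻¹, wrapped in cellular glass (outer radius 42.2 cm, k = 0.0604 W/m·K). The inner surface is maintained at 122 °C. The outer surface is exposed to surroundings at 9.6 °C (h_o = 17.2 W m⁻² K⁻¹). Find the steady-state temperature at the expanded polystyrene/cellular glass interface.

Resistance network (inner→outer):
  R'_copper = ln(0.168/0.139)/(2πk) = 0.1895/(2π·420) = 7.181×10^-5 m·K/W
  R'_expanded polystyrene = ln(0.274/0.168)/(2πk) = 0.4892/(2π·0.0387) = 2.012 m·K/W
  R'_cellular glass = ln(0.422/0.274)/(2πk) = 0.4319/(2π·0.0604) = 1.138 m·K/W
  R'_conv,out = 1/(2πr h) = 1/(2π·0.422·17.2) = 0.02193 m·K/W
ΣR = 7.181×10^-5 + 2.012 + 1.138 + 0.02193 = 3.172 m·K/W
Q' = ΔT/ΣR = (122 °C − 9.6 °C)/3.172 = 35.44 W/m
From the inner boundary to the expanded polystyrene/cellular glass interface, ΣR_partial = 2.012 m·K/W.
T_interface = T_in − Q'·ΣR_partial = 122 °C − (35.44)(2.012) = 50.7 °C

T = 50.7 °C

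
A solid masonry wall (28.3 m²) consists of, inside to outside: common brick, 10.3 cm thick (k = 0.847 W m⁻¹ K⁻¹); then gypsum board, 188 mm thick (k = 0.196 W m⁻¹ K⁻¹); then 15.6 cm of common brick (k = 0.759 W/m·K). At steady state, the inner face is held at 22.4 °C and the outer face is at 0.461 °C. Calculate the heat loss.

Resistance network (inner→outer):
  R_common brick = L/(kA) = 0.103/(0.847·28.3) = 0.004297 K/W
  R_gypsum board = L/(kA) = 0.188/(0.196·28.3) = 0.03389 K/W
  R_common brick = L/(kA) = 0.156/(0.759·28.3) = 0.007263 K/W
ΣR = 0.004297 + 0.03389 + 0.007263 = 0.04545 K/W
Q = ΔT/ΣR = (22.4 °C − 0.461 °C)/0.04545 = 483 W

Q = 483 W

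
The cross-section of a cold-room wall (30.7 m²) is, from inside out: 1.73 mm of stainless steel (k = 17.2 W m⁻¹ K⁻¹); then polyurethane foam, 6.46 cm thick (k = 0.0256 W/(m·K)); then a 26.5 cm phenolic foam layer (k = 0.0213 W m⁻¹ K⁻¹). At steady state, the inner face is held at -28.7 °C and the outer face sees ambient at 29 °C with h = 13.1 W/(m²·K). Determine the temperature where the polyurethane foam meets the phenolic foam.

Resistance network (inner→outer):
  R_stainless steel = L/(kA) = 0.00173/(17.2·30.7) = 3.276×10^-6 K/W
  R_polyurethane foam = L/(kA) = 0.0646/(0.0256·30.7) = 0.08220 K/W
  R_phenolic foam = L/(kA) = 0.265/(0.0213·30.7) = 0.4053 K/W
  R_conv,out = 1/(hA) = 1/(13.1·30.7) = 0.002487 K/W
ΣR = 3.276×10^-6 + 0.08220 + 0.4053 + 0.002487 = 0.4900 K/W
Q = ΔT/ΣR = (-28.7 °C − 29 °C)/0.4900 = -117.8 W
From the inner boundary to the polyurethane foam/phenolic foam interface, ΣR_partial = 0.08220 K/W.
T_interface = T_in − Q·ΣR_partial = -28.7 °C − (-117.8)(0.08220) = -19.0 °C

T = -19.0 °C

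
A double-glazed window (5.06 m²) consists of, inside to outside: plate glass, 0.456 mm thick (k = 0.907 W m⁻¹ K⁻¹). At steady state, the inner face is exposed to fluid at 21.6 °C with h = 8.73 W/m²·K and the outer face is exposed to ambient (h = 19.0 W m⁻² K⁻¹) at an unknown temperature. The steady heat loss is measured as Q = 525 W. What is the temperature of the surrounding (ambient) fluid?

Series resistances:
  R_conv,in = 1/(hA) = 1/(8.73·5.06) = 0.02264 K/W
  R_plate glass = L/(kA) = 4.56×10^-4/(0.907·5.06) = 9.936×10^-5 K/W
  R_conv,out = 1/(hA) = 1/(19.0·5.06) = 0.01040 K/W
ΣR = 0.03314 K/W
ΔT = Q·ΣR = 525 × 0.03314 = 17.40 K
Heat flows outward, so T_out = T_in − ΔT = 21.6 − 17.40 = 4.20 °C

T_out = 4.20 °C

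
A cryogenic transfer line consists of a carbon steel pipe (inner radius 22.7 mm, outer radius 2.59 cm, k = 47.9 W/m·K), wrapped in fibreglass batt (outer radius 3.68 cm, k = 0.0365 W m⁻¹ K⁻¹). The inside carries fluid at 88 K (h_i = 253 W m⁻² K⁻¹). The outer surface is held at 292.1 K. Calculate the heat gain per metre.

Q' = 131 W/m

Series thermal resistances, inner to outer:
  R'_conv,in = 1/(2πr h) = 1/(2π·0.0227·253) = 0.02771 m·K/W
  R'_carbon steel = ln(0.0259/0.0227)/(2πk) = 0.1319/(2π·47.9) = 4.382×10^-4 m·K/W
  R'_fibreglass batt = ln(0.0368/0.0259)/(2πk) = 0.3513/(2π·0.0365) = 1.532 m·K/W
ΣR = 0.02771 + 4.382×10^-4 + 1.532 = 1.560 m·K/W
Q' = ΔT/ΣR = (88 K − 292.1 K)/1.560 = -131 W/m
(Negative Q' ⇒ heat flows inward; heat gain = 131 W/m.)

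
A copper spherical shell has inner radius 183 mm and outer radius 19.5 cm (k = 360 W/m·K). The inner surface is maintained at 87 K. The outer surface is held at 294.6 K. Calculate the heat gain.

Q = 4πk·ΔT/(1/r₁ − 1/r₂) = 4π × 360 × 207.6 / (1/0.183 − 1/0.195) = 2.79×10^6 W

Q = 2790 kW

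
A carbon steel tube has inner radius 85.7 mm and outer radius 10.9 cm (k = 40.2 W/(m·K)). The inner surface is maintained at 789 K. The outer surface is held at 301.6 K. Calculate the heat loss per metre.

Q' = 5.12×10^5 W/m

Q' = 2πk·ΔT/ln(r₂/r₁) = 2π × 40.2 × 487.4 / ln(0.109/0.0857) = 5.12×10^5 W/m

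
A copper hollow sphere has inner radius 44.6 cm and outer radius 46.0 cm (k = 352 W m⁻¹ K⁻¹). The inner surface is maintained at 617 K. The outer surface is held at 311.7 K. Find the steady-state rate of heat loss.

Q = 1.98×10^7 W

Q = 4πk·ΔT/(1/r₁ − 1/r₂) = 4π × 352 × 305.3 / (1/0.446 − 1/0.460) = 1.98×10^7 W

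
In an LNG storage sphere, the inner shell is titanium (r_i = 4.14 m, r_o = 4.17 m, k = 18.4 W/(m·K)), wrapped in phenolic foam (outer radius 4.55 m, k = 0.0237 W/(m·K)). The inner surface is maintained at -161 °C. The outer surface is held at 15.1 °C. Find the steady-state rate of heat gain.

Treat each layer as a resistance in series:
  R_titanium = (1/4.14 − 1/4.17)/(4πk) = 0.001738/(4π·18.4) = 7.515×10^-6 K/W
  R_phenolic foam = (1/4.17 − 1/4.55)/(4πk) = 0.02003/(4π·0.0237) = 0.06725 K/W
ΣR = 7.515×10^-6 + 0.06725 = 0.06726 K/W
Q = ΔT/ΣR = (-161 °C − 15.1 °C)/0.06726 = -2620 W
(Negative Q ⇒ heat flows inward; heat gain = 2620 W.)

Q = 2.62 kW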